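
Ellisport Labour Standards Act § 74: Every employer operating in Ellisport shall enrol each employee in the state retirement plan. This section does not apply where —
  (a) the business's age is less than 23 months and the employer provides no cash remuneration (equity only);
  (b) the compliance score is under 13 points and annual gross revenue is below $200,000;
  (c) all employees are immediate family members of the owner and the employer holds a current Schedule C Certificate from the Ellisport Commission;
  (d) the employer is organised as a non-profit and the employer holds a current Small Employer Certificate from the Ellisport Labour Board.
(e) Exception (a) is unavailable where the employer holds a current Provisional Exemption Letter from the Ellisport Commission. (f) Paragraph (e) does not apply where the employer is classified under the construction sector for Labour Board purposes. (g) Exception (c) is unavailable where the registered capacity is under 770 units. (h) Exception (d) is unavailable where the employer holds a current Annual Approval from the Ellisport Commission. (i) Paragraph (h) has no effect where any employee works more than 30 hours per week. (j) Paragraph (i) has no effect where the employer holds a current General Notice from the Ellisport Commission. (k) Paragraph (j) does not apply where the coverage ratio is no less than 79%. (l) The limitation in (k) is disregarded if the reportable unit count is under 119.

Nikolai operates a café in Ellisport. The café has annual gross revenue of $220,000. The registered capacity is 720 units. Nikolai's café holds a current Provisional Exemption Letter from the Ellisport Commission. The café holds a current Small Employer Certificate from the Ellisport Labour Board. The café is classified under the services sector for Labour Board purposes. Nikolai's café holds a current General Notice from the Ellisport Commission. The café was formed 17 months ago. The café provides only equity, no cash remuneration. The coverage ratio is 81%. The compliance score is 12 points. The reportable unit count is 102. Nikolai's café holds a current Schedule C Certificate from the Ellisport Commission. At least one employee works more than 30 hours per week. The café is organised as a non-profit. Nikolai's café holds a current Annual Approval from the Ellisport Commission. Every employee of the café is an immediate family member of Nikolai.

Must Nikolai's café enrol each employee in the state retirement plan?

Exception (a): the business's age is 17 months, less than the 23 months limit; remuneration is equity-only — every condition holds. Turning to paragraphs (e)–(f): (e) is engaged — a current Provisional Exemption Letter is held. (f) is not triggered (the café is classified under the services sector), so (e) stands. So (a) is unavailable.
Exception (b) fails — annual gross revenue is $220,000, not below $200,000.
Exception (c)'s conditions are all satisfied: every employee is an immediate family member; a current Schedule C Certificate is held. But: (g) is engaged — the registered capacity is 720 units, under the 770 units limit. So (c) is unavailable.
Exception (d) is satisfied on its face — the employer is a non-profit; a current Small Employer Certificate is held. However, paragraphs (h)–(l) must be considered: (h) operates against (d): a current Annual Approval is held. (i) would limit (h) — at least one employee exceeds 30 hours/week — but (j) sets (i) aside: (j) operates against (i): a current General Notice is held. (k) is triggered (the coverage ratio is 81%, meeting the 79% threshold), but yields to (l): (l) is triggered — the reportable unit count is 102, under the 119 limit. Exception (d) does not apply.
Every exception is unavailable, so the rule governs.

Yes — Nikolai's café must enrol each employee in the state retirement plan.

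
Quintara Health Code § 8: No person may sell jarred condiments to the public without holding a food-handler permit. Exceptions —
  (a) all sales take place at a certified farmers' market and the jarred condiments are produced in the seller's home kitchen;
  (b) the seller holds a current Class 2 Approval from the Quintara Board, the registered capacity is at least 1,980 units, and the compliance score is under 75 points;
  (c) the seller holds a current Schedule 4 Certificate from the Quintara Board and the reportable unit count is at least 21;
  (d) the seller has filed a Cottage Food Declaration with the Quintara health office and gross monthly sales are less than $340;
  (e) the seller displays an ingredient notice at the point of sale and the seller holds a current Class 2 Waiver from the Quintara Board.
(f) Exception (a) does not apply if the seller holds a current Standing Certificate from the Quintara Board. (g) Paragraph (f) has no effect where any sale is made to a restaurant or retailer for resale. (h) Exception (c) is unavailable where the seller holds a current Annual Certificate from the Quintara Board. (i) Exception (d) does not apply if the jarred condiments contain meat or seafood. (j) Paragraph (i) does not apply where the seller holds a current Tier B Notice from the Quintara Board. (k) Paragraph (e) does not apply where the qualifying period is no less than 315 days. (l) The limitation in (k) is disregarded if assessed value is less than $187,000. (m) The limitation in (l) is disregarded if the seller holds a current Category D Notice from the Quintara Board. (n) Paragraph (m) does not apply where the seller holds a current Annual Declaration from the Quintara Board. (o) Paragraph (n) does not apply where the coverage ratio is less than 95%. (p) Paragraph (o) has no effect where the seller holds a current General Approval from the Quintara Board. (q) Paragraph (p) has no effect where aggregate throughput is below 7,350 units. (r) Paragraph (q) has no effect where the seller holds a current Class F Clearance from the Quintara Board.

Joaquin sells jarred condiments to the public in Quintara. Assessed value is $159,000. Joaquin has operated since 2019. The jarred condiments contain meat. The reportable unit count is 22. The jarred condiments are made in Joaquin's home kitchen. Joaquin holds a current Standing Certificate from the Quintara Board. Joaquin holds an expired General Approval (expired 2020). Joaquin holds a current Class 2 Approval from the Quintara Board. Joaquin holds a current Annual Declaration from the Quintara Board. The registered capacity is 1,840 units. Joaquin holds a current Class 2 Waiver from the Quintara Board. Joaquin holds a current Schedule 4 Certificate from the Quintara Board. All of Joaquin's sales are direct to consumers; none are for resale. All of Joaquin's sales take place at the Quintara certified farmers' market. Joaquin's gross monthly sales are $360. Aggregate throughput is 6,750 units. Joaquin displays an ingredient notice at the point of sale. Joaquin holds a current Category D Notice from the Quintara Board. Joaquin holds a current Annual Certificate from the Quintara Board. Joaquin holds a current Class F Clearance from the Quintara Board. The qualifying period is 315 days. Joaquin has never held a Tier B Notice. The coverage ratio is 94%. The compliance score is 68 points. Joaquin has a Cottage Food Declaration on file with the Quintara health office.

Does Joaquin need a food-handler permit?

Yes — Joaquin must hold a food-handler permit.

All of (a)'s requirements are met (all sales are at a certified farmers' market; the jarred condiments are home-kitchen produced). But applying paragraphs (f)–(g): (f) operates against (a): a current Standing Certificate is held. (g), which would lift (f), is inapplicable — no sales are for resale. Exception (a) does not apply.
Exception (b) does not apply: the registered capacity is 1,840 units, short of 1,980 units.
Exception (c)'s conditions are all satisfied: a current Schedule 4 Certificate is held; the reportable unit count is 22, meeting the 21 threshold. However, paragraph (h) must be considered: (h) operates against (c): a current Annual Certificate is held. So (c) is unavailable.
Exception (d) requires that gross monthly sales are less than $340; but gross monthly sales are $360, not less than $340, so (d) is unavailable.
All of (e)'s requirements are met (an ingredient notice is displayed; a current Class 2 Waiver is held). However, paragraphs (k)–(r) must be considered: (k) is triggered — the qualifying period is 315 days, meeting the 315 days threshold. (l) would limit (k) — assessed value is $159,000, less than the $187,000 limit — but (m) sets (l) aside: (m) operates against (l): a current Category D Notice is held. (n) is triggered (a current Annual Declaration is held), but is displaced by (o): (o) operates against (n): the coverage ratio is 94%, less than the 95% limit. (p) is inapplicable (no current General Approval is held), so (o) stands. So (e) is unavailable.
None of the exceptions is available; § 8 applies in full.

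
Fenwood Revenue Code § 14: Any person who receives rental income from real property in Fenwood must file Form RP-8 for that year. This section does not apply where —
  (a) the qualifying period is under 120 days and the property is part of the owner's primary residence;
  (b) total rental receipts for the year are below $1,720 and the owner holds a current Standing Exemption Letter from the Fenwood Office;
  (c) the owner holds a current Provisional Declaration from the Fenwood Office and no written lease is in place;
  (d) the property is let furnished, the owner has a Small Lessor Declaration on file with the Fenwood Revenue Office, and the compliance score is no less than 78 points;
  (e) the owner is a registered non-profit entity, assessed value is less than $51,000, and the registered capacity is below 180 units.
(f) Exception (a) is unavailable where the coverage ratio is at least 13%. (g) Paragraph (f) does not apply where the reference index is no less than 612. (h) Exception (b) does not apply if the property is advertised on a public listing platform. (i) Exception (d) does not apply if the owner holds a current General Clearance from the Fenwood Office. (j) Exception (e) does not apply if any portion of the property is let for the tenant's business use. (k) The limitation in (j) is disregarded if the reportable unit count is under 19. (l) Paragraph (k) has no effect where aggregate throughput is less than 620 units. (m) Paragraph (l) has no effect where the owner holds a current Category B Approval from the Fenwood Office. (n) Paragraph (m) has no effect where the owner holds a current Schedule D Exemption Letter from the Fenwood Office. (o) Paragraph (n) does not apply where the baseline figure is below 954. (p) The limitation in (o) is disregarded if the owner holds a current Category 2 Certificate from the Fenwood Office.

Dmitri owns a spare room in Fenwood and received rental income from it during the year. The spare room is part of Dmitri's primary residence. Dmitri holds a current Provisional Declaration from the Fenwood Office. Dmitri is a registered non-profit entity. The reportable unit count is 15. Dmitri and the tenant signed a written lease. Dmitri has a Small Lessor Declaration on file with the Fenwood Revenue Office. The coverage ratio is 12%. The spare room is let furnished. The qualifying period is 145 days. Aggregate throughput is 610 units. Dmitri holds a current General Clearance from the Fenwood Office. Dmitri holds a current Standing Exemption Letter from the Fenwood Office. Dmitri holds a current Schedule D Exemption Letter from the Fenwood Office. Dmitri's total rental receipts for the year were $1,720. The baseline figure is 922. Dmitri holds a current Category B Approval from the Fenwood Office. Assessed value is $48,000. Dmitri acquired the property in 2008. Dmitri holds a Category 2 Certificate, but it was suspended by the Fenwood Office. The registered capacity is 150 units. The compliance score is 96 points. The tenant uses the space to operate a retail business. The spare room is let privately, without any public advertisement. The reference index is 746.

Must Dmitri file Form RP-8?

No — exception (e) applies; Dmitri is not required to file Form RP-8.

Exception (a) requires that the qualifying period is under 120 days; but the qualifying period is 145 days, not under 120 days, so (a) is unavailable.
Exception (b) requires that total rental receipts for the year are below $1,720; but total rental receipts for the year are $1,720, not below $1,720, so (b) is unavailable.
Exception (c) fails — a written lease is in place.
Exception (d) is satisfied on its face — the property is let furnished; a Small Lessor Declaration is on file; the compliance score is 96 points, meeting the 78 points threshold. But: (i) is engaged — a current General Clearance is held. So (d) is unavailable.
Exception (e) is satisfied on its face — Dmitri is a registered non-profit; assessed value is $48,000, less than the $51,000 limit; the registered capacity is 150 units, below the 180 units limit. Considering the limiting provisions: (j) applies (the space is let for business use), but is itself disapplied by (k): (k) operates against (j): the reportable unit count is 15, under the 19 limit. (l) is triggered (aggregate throughput is 610 units, less than the 620 units limit), but is overridden by (m): (m) operates — a current Category B Approval is held. (n) is engaged (a current Schedule D Exemption Letter is held), but is displaced by (o): (o) operates against (n): the baseline figure is 922, below the 954 limit. (p), which would lift (o), does not operate here — no current Category 2 Certificate is held. Exception (e) stands.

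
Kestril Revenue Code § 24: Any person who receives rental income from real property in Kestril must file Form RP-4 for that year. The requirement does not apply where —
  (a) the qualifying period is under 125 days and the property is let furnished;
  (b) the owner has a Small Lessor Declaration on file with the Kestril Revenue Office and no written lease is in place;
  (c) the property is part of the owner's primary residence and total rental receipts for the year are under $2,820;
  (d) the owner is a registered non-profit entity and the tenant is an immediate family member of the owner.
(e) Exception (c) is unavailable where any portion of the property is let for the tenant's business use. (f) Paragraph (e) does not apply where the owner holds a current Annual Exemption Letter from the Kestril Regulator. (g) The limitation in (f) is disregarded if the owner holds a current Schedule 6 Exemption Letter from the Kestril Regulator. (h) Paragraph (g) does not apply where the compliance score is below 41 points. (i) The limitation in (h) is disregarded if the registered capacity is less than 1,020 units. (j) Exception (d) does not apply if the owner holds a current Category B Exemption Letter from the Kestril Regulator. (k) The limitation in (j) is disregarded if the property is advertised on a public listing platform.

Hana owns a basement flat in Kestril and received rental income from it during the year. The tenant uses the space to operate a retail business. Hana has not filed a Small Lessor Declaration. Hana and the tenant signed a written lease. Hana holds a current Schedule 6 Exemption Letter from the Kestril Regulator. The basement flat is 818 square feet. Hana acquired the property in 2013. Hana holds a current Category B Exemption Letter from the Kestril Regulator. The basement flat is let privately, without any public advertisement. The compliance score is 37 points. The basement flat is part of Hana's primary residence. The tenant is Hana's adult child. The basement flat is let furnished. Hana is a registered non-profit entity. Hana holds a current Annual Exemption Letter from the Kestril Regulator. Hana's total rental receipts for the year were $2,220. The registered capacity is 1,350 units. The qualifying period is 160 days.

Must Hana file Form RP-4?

No — exception (c) applies; Hana is not required to file Form RP-4.

Exception (a) requires that the qualifying period is under 125 days; but the qualifying period is 160 days, not under 125 days, so (a) is unavailable.
Exception (b) fails — no Small Lessor Declaration is on file.
Exception (c): the basement flat is part of the primary residence; total rental receipts for the year are $2,220, under the $2,820 limit — every condition holds. Under paragraphs (e)–(i): (e) is engaged (the space is let for business use), but yields to (f): (f) applies — a current Annual Exemption Letter is held. (g) applies (a current Schedule 6 Exemption Letter is held), but is set aside by (h): (h) operates — the compliance score is 37 points, below the 41 points limit. (i), which would lift (h), is not triggered — the registered capacity is 1,350 units, not less than 1,020 units. (c) remains available.
Exception (d) is satisfied on its face — Hana is a registered non-profit; the tenant is an immediate family member. But: (j) is triggered — a current Category B Exemption Letter is held. (k) does not operate here (the property is let privately without advertisement), so (j) stands. So (d) is unavailable.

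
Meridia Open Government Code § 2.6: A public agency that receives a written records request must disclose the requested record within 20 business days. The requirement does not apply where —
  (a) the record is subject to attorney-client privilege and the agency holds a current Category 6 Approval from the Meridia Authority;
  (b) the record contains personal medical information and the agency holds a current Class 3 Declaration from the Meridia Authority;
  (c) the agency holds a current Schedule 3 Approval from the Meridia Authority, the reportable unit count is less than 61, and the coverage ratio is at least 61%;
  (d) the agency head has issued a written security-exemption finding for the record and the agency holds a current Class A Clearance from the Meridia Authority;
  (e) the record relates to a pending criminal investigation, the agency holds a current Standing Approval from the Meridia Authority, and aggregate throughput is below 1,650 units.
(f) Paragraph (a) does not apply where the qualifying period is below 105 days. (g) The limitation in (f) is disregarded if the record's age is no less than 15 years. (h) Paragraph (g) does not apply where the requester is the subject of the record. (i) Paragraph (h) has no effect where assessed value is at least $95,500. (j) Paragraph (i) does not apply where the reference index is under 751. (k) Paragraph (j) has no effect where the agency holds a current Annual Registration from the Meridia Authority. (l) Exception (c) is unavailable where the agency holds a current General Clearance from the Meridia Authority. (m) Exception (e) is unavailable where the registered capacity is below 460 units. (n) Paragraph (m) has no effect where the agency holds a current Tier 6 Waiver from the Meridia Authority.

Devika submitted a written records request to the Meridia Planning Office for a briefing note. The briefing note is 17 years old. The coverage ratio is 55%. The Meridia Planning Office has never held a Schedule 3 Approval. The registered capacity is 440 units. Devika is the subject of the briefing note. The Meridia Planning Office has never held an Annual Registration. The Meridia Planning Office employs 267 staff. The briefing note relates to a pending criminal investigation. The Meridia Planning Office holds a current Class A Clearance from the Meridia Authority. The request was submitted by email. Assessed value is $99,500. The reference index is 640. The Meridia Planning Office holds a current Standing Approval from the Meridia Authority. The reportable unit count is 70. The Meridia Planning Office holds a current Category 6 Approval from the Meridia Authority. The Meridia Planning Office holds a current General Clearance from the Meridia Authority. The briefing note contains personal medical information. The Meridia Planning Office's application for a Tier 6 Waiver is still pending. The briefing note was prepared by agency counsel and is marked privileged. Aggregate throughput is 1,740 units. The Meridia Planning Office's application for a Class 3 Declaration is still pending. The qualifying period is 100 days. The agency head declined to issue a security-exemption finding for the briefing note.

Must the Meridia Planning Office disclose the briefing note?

Yes — the Meridia Planning Office must disclose the briefing note.

Exception (a) is satisfied on its face — the briefing note is privileged; a current Category 6 Approval is held. Turning to paragraphs (f)–(k): (f) is engaged — the qualifying period is 100 days, below the 105 days limit. (g) would limit (f) — the record's age is 17 years, meeting the 15 years threshold — but (h) sets (g) aside: (h) operates against (g): Devika is the subject of the briefing note. (i) would limit (h) — assessed value is $99,500, meeting the $95,500 threshold — but (j) sets (i) aside: (j) operates against (i): the reference index is 640, under the 751 limit. (k), which would lift (j), is not triggered — no current Annual Registration is held. So (a) is unavailable.
Exception (b) requires that the agency holds a current Class 3 Declaration from the Meridia Authority; but there is no Class 3 Declaration in force, so (b) is unavailable.
Exception (c) fails — no current Schedule 3 Approval is held.
Exception (d) does not apply: the agency head declined to issue a security-exemption finding.
Exception (e) does not apply: aggregate throughput is 1,740 units, not below 1,650 units.
None of the exceptions is available; § 2.6 applies in full.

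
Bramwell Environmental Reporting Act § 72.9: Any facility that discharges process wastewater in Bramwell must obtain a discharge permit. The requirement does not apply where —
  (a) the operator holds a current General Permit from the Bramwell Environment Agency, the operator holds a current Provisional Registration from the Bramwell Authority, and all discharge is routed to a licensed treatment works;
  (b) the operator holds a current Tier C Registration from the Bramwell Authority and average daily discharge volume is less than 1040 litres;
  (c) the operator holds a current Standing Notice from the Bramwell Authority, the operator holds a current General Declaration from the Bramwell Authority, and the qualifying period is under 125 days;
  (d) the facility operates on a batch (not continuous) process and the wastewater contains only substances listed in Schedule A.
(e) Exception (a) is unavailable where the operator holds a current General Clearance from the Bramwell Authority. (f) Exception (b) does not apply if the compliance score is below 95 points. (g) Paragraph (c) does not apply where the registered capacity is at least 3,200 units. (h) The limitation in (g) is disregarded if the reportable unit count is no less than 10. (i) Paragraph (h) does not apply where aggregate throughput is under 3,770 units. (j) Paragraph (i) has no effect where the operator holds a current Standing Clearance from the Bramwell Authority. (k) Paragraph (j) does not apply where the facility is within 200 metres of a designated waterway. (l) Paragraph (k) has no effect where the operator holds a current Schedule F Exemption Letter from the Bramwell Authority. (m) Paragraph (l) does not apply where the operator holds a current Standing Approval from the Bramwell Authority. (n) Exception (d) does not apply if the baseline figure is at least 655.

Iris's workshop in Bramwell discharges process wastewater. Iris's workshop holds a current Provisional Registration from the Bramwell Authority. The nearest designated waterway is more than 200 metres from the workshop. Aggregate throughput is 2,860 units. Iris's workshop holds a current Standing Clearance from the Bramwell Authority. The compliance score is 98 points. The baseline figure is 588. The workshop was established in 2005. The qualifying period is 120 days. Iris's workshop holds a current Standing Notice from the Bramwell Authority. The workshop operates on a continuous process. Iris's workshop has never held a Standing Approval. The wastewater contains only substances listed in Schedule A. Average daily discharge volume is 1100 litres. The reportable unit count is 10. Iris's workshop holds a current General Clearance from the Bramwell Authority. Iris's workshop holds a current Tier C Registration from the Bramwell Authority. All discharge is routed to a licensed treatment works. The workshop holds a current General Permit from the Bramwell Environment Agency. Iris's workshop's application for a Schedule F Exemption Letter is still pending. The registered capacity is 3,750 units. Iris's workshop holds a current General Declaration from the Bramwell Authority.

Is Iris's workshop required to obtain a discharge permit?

Exception (a): a current General Permit is held; a current Provisional Registration is held; discharge is routed to a licensed treatment works — every condition holds. However, paragraph (e) must be considered: (e) is engaged — a current General Clearance is held. So (a) is unavailable.
Exception (b) requires that average daily discharge volume is less than 1040 litres; but average daily discharge volume is 1100 litres, not less than 1040 litres, so (b) is unavailable.
Exception (c) is satisfied on its face — a current Standing Notice is held; a current General Declaration is held; the qualifying period is 120 days, under the 125 days limit. Considering the limiting provisions: (g) would limit (c) — the registered capacity is 3,750 units, meeting the 3,200 units threshold — but (h) sets (g) aside: (h) operates against (g): the reportable unit count is 10, meeting the 10 threshold. (i) would limit (h) — aggregate throughput is 2,860 units, under the 3,770 units limit — but (j) sets (i) aside: (j) operates — a current Standing Clearance is held. (k), which would lift (j), is not engaged — the workshop is more than 200 m from any designated waterway. Exception (c) stands.
Exception (d) does not apply: the facility operates on a continuous process.

No — exception (c) applies; Iris's workshop is not required to obtain a discharge permit.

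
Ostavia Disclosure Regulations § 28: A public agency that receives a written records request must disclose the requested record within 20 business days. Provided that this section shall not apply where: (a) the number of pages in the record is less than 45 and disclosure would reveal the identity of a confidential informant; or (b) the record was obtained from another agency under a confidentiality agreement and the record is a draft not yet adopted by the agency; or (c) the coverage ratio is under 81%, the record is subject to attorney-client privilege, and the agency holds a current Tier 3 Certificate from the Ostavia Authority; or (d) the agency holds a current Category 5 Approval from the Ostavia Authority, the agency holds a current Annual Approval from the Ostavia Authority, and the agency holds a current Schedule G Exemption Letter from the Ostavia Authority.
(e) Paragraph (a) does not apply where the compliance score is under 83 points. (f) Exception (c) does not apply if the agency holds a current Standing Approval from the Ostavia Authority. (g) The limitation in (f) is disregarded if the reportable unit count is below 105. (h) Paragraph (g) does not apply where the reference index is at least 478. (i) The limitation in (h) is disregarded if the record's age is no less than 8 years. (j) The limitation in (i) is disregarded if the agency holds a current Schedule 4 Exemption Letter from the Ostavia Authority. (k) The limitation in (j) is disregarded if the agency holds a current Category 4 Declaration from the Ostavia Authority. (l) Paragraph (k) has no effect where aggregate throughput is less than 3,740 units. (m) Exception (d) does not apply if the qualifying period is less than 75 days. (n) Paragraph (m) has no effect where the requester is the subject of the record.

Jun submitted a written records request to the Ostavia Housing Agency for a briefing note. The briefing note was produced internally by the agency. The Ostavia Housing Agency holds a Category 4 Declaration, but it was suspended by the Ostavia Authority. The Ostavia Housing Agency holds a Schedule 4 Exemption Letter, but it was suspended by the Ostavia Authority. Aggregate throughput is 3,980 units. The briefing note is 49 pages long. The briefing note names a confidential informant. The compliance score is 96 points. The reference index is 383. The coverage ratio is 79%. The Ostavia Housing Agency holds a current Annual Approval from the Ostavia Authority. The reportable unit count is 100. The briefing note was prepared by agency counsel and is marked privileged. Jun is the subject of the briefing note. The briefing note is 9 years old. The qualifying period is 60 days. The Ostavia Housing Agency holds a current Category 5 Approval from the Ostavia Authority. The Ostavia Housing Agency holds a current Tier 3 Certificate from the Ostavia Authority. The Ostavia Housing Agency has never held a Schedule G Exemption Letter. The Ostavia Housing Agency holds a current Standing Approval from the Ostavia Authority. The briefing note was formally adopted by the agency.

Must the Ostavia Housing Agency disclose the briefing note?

Exception (a) requires that the number of pages in the record is less than 45; but the number of pages in the record is 49, not less than 45, so (a) is unavailable.
Exception (b) requires that the record was obtained from another agency under a confidentiality agreement; but the briefing note was produced internally, so (b) is unavailable.
Exception (c)'s conditions are all satisfied: the coverage ratio is 79%, under the 81% limit; the briefing note is privileged; a current Tier 3 Certificate is held. Applying paragraphs (f)–(l): (f) would limit (c) — a current Standing Approval is held — but (g) sets (f) aside: (g) operates against (f): the reportable unit count is 100, below the 105 limit. (h), which would lift (g), does not operate here — the reference index is 383, short of 478. So (c) applies.
Exception (d) requires that the agency holds a current Schedule G Exemption Letter from the Ostavia Authority; but the Schedule G Exemption Letter is not current, so (d) is unavailable.

No — exception (c) applies; the Ostavia Housing Agency is not required to disclose the briefing note.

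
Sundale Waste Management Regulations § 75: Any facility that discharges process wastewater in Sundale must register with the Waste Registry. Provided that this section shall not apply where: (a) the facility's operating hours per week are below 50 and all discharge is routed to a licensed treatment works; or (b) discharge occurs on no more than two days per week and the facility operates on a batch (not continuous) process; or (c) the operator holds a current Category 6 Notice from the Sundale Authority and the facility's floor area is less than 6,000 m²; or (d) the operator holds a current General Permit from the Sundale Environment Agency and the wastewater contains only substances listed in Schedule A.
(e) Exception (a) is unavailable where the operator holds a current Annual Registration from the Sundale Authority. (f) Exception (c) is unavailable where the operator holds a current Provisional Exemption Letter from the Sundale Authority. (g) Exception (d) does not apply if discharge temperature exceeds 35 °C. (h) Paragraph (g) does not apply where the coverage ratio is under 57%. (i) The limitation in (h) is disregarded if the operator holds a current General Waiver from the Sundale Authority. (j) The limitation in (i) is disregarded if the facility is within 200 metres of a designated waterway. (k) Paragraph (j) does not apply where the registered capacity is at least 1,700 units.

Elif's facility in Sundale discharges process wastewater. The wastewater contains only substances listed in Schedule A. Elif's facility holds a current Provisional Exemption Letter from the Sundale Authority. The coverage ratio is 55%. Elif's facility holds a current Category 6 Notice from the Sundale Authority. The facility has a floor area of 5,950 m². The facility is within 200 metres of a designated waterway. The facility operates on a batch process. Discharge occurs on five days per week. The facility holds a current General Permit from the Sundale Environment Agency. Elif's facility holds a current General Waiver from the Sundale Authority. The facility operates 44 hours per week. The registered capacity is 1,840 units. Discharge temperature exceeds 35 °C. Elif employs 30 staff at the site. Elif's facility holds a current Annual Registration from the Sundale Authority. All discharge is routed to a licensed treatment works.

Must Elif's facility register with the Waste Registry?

Yes — Elif's facility must register with the Waste Registry.

Exception (a): the facility's operating hours per week are 44, below the 50 limit; discharge is routed to a licensed treatment works — every condition holds. Turning to paragraph (e): (e) operates against (a): a current Annual Registration is held. So (a) is unavailable.
Exception (b) does not apply: discharge occurs on five days per week.
Exception (c): a current Category 6 Notice is held; the facility's floor area is 5,950 m², less than the 6,000 m² limit — every condition holds. But: (f) is engaged — a current Provisional Exemption Letter is held. So (c) is unavailable.
Exception (d) is satisfied on its face — a current General Permit is held; the wastewater is Schedule-A-only. But applying paragraphs (g)–(k): (g) operates against (d): discharge temperature exceeds 35 °C. (h) applies (the coverage ratio is 55%, under the 57% limit), but yields to (i): (i) is triggered — a current General Waiver is held. (j) would limit (i) — the facility is within 200 m of a designated waterway — but (k) sets (j) aside: (k) operates against (j): the registered capacity is 1,840 units, meeting the 1,700 units threshold. (d) is therefore removed.
No exception displaces § 75.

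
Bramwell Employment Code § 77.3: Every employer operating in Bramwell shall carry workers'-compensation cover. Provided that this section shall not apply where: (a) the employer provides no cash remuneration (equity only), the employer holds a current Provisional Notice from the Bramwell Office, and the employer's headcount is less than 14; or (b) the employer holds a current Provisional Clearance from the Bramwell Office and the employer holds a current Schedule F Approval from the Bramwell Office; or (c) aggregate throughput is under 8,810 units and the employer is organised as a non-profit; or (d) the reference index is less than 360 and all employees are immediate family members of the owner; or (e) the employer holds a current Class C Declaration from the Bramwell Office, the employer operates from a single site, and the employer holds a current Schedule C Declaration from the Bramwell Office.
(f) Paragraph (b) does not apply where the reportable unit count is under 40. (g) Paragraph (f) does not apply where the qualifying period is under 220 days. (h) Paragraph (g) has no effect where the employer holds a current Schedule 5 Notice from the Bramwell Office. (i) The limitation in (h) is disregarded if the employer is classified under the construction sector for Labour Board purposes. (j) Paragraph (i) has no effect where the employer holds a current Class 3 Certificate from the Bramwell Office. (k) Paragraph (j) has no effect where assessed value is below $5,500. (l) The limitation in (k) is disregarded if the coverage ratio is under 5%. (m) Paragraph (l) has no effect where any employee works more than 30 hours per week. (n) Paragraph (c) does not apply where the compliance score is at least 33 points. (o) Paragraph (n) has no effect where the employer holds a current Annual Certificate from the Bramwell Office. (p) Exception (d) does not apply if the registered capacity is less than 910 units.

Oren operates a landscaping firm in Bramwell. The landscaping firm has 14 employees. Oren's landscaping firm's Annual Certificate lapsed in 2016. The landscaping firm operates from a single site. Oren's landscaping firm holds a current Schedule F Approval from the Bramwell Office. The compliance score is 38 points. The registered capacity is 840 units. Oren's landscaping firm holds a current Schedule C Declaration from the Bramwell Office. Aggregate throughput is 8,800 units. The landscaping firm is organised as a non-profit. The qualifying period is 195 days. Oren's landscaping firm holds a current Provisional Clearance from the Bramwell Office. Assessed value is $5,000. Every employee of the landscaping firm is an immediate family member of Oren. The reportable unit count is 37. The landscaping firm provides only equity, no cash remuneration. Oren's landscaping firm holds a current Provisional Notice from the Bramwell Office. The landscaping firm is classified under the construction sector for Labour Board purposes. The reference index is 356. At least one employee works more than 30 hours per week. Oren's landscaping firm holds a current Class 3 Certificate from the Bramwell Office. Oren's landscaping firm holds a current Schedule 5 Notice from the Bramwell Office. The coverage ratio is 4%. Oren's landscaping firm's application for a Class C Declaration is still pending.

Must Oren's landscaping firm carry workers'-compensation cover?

Exception (a) fails — the employer's headcount is 14, not less than 14.
All of (b)'s requirements are met (a current Provisional Clearance is held; a current Schedule F Approval is held). Considering the limiting provisions: (f) is triggered (the reportable unit count is 37, under the 40 limit), but is displaced by (g): (g) operates against (f): the qualifying period is 195 days, under the 220 days limit. (h) operates (a current Schedule 5 Notice is held), but is displaced by (i): (i) operates against (h): the landscaping firm is classified under the construction sector. (j) would limit (i) — a current Class 3 Certificate is held — but (k) sets (j) aside: (k) is triggered — assessed value is $5,000, below the $5,500 limit. (l) applies (the coverage ratio is 4%, under the 5% limit), but is displaced by (m): (m) applies — at least one employee exceeds 30 hours/week. So (b) applies.
Exception (c) is satisfied on its face — aggregate throughput is 8,800 units, under the 8,810 units limit; the employer is a non-profit. Turning to paragraphs (n)–(o): (n) is engaged — the compliance score is 38 points, meeting the 33 points threshold. (o) does not operate here (there is no Annual Certificate in force), so (n) stands. So (c) is unavailable.
Exception (d) is satisfied on its face — the reference index is 356, less than the 360 limit; every employee is an immediate family member. But: (p) applies — the registered capacity is 840 units, less than the 910 units limit. Exception (d) does not apply.
Exception (e) does not apply: the Class C Declaration is not current.

No — exception (b) applies; Oren's landscaping firm is not required to carry workers'-compensation cover.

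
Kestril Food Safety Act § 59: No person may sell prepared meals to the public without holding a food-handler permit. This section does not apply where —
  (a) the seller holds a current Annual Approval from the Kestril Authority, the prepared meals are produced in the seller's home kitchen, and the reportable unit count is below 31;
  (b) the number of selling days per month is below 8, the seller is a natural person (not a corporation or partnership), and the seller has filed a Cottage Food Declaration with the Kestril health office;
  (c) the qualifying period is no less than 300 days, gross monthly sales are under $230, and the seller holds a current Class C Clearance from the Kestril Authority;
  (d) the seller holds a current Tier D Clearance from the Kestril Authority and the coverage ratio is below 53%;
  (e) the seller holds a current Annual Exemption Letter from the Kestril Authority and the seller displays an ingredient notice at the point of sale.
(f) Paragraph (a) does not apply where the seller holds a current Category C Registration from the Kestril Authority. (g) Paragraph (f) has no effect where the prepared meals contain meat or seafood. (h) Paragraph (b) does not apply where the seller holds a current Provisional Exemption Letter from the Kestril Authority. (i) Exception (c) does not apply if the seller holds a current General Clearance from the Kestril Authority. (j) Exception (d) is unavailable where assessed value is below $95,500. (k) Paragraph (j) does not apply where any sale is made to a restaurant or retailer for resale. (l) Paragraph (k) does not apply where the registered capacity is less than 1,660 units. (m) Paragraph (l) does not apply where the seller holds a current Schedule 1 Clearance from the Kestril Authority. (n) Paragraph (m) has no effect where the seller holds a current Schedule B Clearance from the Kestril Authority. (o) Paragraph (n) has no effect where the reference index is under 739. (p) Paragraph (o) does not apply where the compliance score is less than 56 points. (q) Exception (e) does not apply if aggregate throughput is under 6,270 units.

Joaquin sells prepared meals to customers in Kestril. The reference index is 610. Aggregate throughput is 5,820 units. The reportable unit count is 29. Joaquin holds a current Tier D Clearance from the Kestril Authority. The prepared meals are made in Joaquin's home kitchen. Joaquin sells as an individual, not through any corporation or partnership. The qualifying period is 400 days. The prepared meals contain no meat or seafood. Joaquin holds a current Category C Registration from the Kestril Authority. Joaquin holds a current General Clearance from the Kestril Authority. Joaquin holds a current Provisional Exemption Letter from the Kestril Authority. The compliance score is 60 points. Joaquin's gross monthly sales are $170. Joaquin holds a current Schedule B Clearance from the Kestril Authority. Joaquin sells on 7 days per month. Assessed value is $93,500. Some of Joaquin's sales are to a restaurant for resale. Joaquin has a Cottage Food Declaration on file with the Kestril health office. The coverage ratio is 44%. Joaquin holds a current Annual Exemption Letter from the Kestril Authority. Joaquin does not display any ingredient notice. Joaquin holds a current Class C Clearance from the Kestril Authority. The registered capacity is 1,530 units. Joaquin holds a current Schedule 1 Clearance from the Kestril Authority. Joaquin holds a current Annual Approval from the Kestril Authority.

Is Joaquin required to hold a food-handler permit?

Exception (a)'s conditions are all satisfied: a current Annual Approval is held; the prepared meals are home-kitchen produced; the reportable unit count is 29, below the 31 limit. However, paragraphs (f)–(g) must be considered: (f) operates against (a): a current Category C Registration is held. (g) does not operate here (the prepared meals contain no meat or seafood), so (f) stands. Exception (a) does not apply.
Exception (b) is satisfied on its face — the number of selling days per month is 7, below the 8 limit; the seller is a natural person; a Cottage Food Declaration is on file. But applying paragraph (h): (h) operates against (b): a current Provisional Exemption Letter is held. (b) is therefore removed.
Exception (c): the qualifying period is 400 days, meeting the 300 days threshold; gross monthly sales are $170, under the $230 limit; a current Class C Clearance is held — every condition holds. Turning to paragraph (i): (i) operates against (c): a current General Clearance is held. So (c) is unavailable.
Exception (d) is satisfied on its face — a current Tier D Clearance is held; the coverage ratio is 44%, below the 53% limit. Under paragraphs (j)–(p): (j) would limit (d) — assessed value is $93,500, below the $95,500 limit — but (k) sets (j) aside: (k) is engaged — some sales are to a restaurant for resale. (l) would limit (k) — the registered capacity is 1,530 units, less than the 1,660 units limit — but (m) sets (l) aside: (m) is triggered — a current Schedule 1 Clearance is held. (n) is triggered (a current Schedule B Clearance is held), but is itself disapplied by (o): (o) is engaged — the reference index is 610, under the 739 limit. (p) does not operate here (the compliance score is 60 points, not less than 56 points), so (o) stands. So (d) applies.
Exception (e) does not apply: no ingredient notice is displayed.

No — exception (d) applies; Joaquin is not required to hold a food-handler permit.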